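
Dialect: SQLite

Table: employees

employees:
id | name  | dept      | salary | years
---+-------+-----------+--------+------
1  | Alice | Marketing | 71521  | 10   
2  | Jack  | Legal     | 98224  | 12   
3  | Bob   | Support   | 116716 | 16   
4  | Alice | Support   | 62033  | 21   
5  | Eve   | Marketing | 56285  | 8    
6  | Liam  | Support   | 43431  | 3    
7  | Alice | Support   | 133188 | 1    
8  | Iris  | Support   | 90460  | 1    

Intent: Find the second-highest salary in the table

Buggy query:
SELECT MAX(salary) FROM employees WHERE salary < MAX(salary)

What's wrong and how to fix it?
Bug: MAX(salary) on the right of the comparison is an aggregate-in-WHERE error

Fix: Put the inner MAX in a scalar subquery

Corrected query:
SELECT MAX(salary) FROM employees WHERE salary < (SELECT MAX(salary) FROM employees)

Result:
MAX(salary)
-----------
116716     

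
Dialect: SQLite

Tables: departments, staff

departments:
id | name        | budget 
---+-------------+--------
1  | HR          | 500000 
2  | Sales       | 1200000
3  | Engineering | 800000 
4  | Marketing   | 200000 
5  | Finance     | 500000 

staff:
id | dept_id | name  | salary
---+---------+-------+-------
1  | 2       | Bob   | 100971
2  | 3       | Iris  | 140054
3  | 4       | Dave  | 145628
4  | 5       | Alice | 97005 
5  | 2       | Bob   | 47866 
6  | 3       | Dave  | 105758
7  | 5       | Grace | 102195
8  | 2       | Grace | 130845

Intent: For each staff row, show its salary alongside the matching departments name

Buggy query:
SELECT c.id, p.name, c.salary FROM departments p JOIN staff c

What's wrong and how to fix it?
Bug: Missing join condition: each staff row is matched to all departments rows instead of just its own

Fix: Add ON c.dept_id = p.id to the JOIN

Corrected query:
SELECT c.id, p.name, c.salary FROM departments p JOIN staff c ON c.dept_id = p.id

Result:
id | name        | salary
---+-------------+-------
1  | Sales       | 100971
2  | Engineering | 140054
3  | Marketing   | 145628
4  | Finance     | 97005 
5  | Sales       | 47866 
6  | Engineering | 105758
7  | Finance     | 102195
8  | Sales       | 130845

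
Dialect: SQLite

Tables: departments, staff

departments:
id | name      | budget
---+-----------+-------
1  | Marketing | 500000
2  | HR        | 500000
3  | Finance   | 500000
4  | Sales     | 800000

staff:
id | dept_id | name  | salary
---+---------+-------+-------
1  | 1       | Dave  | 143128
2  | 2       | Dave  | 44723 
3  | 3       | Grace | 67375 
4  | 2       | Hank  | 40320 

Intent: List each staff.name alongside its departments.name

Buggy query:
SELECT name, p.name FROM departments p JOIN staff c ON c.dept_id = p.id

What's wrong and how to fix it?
Bug: 'name' exists in both joined tables, so the database can't tell which one is meant

Fix: Prefix ambiguous columns with the table alias

Corrected query:
SELECT c.name, p.name FROM departments p JOIN staff c ON c.dept_id = p.id

Result:
name  | name     
------+----------
Dave  | Marketing
Dave  | HR       
Grace | Finance  
Hank  | HR       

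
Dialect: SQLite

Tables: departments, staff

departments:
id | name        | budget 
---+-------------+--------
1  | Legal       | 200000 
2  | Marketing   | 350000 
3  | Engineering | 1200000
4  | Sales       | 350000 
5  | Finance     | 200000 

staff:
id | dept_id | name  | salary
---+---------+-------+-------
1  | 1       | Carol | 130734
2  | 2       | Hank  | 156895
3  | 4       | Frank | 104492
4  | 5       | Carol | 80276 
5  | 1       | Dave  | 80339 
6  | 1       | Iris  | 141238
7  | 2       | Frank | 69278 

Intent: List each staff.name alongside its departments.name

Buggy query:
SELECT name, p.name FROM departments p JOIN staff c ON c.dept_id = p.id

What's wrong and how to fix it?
Bug: 'name' exists in both joined tables, so the database can't tell which one is meant

Fix: Qualify the column with its table alias (c.name)

Corrected query:
SELECT c.name, p.name FROM departments p JOIN staff c ON c.dept_id = p.id

Result:
name  | name     
------+----------
Carol | Legal    
Hank  | Marketing
Frank | Sales    
Carol | Finance  
Dave  | Legal    
Iris  | Legal    
Frank | Marketing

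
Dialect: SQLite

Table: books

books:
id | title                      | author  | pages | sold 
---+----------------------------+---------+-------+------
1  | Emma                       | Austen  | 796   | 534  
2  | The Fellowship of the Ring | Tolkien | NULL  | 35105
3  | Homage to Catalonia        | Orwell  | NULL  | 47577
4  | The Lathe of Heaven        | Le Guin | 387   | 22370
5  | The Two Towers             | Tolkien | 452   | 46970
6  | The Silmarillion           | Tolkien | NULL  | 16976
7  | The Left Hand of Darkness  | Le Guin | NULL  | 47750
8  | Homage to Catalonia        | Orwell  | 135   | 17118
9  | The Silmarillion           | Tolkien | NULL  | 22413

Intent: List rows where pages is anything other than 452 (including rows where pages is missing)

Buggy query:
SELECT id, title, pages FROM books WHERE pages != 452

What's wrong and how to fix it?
Bug: Inequality against NULL is unknown, not true; rows with NULL are dropped

Fix: Add an explicit OR pages IS NULL to include the missing-value rows

Corrected query:
SELECT id, title, pages FROM books WHERE pages != 452 OR pages IS NULL

Result:
id | title                      | pages
---+----------------------------+------
1  | Emma                       | 796  
2  | The Fellowship of the Ring | NULL 
3  | Homage to Catalonia        | NULL 
4  | The Lathe of Heaven        | 387  
6  | The Silmarillion           | NULL 
7  | The Left Hand of Darkness  | NULL 
8  | Homage to Catalonia        | 135  
9  | The Silmarillion           | NULL 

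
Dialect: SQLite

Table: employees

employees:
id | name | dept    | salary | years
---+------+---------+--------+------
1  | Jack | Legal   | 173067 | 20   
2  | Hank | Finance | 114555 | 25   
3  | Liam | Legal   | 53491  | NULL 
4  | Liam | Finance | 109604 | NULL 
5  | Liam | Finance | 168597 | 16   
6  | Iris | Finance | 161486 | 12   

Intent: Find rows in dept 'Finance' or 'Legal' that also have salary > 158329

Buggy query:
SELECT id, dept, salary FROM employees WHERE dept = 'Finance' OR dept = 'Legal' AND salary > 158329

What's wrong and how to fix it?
Bug: Without parentheses, AND is evaluated before OR, so the salary filter only applies to the 'Legal' branch

Fix: Add parentheses around the OR so the AND applies to both alternatives

Corrected query:
SELECT id, dept, salary FROM employees WHERE (dept = 'Finance' OR dept = 'Legal') AND salary > 158329

Result:
id | dept    | salary
---+---------+-------
1  | Legal   | 173067
5  | Finance | 168597
6  | Finance | 161486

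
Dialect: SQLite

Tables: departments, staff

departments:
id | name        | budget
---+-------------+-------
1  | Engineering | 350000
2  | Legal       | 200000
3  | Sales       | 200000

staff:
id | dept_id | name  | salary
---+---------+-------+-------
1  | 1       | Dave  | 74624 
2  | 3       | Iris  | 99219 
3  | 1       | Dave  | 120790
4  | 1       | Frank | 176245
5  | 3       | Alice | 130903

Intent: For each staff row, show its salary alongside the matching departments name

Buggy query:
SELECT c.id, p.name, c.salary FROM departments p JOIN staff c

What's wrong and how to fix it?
Bug: Missing join condition: each staff row is matched to all departments rows instead of just its own

Fix: Specify the join condition linking the foreign key to the parent id

Corrected query:
SELECT c.id, p.name, c.salary FROM departments p JOIN staff c ON c.dept_id = p.id

Result:
id | name        | salary
---+-------------+-------
1  | Engineering | 74624 
2  | Sales       | 99219 
3  | Engineering | 120790
4  | Engineering | 176245
5  | Sales       | 130903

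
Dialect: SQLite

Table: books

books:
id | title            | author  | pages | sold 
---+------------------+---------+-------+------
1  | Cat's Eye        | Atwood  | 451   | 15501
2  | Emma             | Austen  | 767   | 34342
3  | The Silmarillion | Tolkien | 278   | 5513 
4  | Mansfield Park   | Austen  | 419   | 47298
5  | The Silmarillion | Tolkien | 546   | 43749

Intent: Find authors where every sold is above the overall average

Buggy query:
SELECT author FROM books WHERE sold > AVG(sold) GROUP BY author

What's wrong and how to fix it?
Bug: AVG() is an aggregate; it can't sit directly in WHERE

Fix: Compute the overall average in a scalar subquery and compare each group's MIN against it in HAVING

Corrected query:
SELECT author FROM books GROUP BY author HAVING MIN(sold) > (SELECT AVG(sold) FROM books)

Result:
author
------
Austen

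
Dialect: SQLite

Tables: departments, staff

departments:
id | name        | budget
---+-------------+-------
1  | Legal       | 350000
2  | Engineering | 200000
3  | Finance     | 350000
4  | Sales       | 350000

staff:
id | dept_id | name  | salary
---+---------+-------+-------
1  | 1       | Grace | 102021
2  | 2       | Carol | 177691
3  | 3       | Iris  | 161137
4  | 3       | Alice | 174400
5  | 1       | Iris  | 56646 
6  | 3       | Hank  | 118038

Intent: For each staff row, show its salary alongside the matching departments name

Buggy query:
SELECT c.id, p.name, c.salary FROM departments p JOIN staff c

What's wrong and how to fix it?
Bug: JOIN with no ON clause produces a cartesian product; every staff row pairs with every departments row

Fix: Specify the join condition linking the foreign key to the parent id

Corrected query:
SELECT c.id, p.name, c.salary FROM departments p JOIN staff c ON c.dept_id = p.id

Result:
id | name        | salary
---+-------------+-------
1  | Legal       | 102021
2  | Engineering | 177691
3  | Finance     | 161137
4  | Finance     | 174400
5  | Legal       | 56646 
6  | Finance     | 118038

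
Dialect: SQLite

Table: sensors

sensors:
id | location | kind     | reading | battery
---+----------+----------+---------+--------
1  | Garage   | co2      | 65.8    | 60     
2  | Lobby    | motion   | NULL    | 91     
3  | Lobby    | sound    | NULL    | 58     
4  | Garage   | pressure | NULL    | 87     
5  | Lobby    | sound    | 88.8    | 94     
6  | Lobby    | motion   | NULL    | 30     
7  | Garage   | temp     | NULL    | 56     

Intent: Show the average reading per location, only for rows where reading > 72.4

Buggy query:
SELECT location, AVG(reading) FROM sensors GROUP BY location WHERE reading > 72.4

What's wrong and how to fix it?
Bug: WHERE cannot follow GROUP BY

Fix: Move the WHERE clause before GROUP BY

Corrected query:
SELECT location, AVG(reading) FROM sensors WHERE reading > 72.4 GROUP BY location

Result:
location | AVG(reading)
---------+-------------
Lobby    | 88.8        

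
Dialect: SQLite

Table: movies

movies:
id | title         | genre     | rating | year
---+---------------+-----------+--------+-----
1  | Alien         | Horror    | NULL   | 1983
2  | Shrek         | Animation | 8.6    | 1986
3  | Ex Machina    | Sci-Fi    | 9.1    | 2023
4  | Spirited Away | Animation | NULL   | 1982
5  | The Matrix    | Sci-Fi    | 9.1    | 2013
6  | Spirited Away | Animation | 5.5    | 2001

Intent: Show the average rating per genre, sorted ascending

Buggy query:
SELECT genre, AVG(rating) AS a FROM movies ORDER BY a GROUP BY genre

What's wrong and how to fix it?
Bug: ORDER BY appears before GROUP BY; SQL clause order requires GROUP BY first

Fix: Move ORDER BY to the end, after GROUP BY

Corrected query:
SELECT genre, AVG(rating) AS a FROM movies GROUP BY genre ORDER BY a

Result:
genre     | a   
----------+-----
Horror    | NULL
Animation | 7.05
Sci-Fi    | 9.1 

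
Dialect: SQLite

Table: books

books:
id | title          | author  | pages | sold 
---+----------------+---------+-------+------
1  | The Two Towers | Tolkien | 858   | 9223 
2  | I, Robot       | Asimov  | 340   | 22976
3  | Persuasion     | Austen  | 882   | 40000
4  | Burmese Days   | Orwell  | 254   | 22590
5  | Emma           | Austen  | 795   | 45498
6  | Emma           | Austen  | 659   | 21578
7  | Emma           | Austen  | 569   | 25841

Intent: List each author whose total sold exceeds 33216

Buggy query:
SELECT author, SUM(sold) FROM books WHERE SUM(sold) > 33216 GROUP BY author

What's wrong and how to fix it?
Bug: SUM(sold) is an aggregate, but WHERE filters rows before aggregation

Fix: Use HAVING (which filters groups after aggregation) instead of WHERE

Corrected query:
SELECT author, SUM(sold) FROM books GROUP BY author HAVING SUM(sold) > 33216

Result:
author | SUM(sold)
-------+----------
Austen | 132917   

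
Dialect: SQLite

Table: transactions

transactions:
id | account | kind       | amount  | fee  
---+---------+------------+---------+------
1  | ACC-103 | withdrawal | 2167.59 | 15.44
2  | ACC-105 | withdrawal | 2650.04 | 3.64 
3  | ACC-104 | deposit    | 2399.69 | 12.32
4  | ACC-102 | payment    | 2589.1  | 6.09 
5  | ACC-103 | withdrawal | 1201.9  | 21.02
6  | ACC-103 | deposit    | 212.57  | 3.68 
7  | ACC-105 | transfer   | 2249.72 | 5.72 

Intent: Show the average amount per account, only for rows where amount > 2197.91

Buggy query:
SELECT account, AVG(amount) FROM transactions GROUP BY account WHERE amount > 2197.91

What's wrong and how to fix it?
Bug: Row-level WHERE must come before GROUP BY in the clause order

Fix: Place WHERE between FROM and GROUP BY

Corrected query:
SELECT account, AVG(amount) FROM transactions WHERE amount > 2197.91 GROUP BY account

Result:
account | AVG(amount)
--------+------------
ACC-102 | 2589.1     
ACC-104 | 2399.69    
ACC-105 | 2449.88    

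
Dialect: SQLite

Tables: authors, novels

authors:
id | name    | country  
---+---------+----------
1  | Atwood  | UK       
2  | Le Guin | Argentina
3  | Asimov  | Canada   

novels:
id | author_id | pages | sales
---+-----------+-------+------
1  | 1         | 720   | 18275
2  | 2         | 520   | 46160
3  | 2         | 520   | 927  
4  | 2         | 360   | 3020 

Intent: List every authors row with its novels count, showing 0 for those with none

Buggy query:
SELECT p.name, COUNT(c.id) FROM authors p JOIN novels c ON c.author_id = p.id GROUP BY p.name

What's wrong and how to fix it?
Bug: INNER JOIN drops authors rows that have no matching novels rows

Fix: Switch to LEFT JOIN to retain unmatched parent rows

Corrected query:
SELECT p.name, COUNT(c.id) FROM authors p LEFT JOIN novels c ON c.author_id = p.id GROUP BY p.name

Result:
name    | COUNT(c.id)
--------+------------
Asimov  | 0          
Atwood  | 1          
Le Guin | 3          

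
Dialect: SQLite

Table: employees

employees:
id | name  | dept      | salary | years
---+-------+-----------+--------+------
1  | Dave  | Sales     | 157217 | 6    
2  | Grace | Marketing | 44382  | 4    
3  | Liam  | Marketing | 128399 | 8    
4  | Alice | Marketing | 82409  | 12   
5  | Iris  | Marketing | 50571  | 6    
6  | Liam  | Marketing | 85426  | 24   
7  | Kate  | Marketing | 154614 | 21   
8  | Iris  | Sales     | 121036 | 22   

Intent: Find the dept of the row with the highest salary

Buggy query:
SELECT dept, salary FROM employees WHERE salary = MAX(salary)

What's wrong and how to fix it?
Bug: WHERE is evaluated per row; an aggregate over the whole table isn't defined there

Fix: Wrap MAX in a scalar subquery so WHERE compares against a single value

Corrected query:
SELECT dept, salary FROM employees WHERE salary = (SELECT MAX(salary) FROM employees)

Result:
dept  | salary
------+-------
Sales | 157217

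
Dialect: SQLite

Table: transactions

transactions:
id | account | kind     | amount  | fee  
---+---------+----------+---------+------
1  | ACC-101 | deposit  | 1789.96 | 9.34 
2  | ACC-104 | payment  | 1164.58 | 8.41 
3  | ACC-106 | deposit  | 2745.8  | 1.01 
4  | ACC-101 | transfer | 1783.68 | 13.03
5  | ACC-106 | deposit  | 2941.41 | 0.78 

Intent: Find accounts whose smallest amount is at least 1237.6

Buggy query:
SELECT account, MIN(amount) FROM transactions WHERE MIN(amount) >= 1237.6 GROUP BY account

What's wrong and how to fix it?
Bug: MIN() in WHERE is a misuse of aggregate

Fix: Replace WHERE with HAVING after the GROUP BY

Corrected query:
SELECT account, MIN(amount) FROM transactions GROUP BY account HAVING MIN(amount) >= 1237.6

Result:
account | MIN(amount)
--------+------------
ACC-101 | 1783.68    
ACC-106 | 2745.8     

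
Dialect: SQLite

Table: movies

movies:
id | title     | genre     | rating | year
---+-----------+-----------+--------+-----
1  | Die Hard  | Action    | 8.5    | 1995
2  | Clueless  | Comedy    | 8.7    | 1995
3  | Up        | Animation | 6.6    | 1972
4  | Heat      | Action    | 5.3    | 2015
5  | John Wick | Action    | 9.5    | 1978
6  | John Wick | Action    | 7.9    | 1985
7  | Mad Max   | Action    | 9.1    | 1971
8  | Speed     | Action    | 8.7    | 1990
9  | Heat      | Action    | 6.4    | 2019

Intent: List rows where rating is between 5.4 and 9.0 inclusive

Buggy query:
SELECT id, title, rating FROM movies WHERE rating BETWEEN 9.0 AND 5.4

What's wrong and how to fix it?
Bug: The bounds are reversed; BETWEEN a AND b requires a <= b to match anything

Fix: Write BETWEEN 5.4 AND 9.0

Corrected query:
SELECT id, title, rating FROM movies WHERE rating BETWEEN 5.4 AND 9.0

Result:
id | title     | rating
---+-----------+-------
1  | Die Hard  | 8.5   
2  | Clueless  | 8.7   
3  | Up        | 6.6   
6  | John Wick | 7.9   
8  | Speed     | 8.7   
9  | Heat      | 6.4   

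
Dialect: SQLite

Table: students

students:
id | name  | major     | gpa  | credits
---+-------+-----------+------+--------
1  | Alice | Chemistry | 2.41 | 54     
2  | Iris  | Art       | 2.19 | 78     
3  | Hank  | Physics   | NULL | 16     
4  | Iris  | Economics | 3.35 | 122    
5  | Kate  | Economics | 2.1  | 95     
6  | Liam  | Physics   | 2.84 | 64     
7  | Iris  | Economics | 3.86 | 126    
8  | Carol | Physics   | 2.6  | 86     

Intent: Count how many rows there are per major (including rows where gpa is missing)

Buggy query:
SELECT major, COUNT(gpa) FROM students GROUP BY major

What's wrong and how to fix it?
Bug: COUNT(gpa) skips NULLs, so groups with missing gpa are undercounted

Fix: Replace COUNT(gpa) with COUNT(*)

Corrected query:
SELECT major, COUNT(*) FROM students GROUP BY major

Result:
major     | COUNT(*)
----------+---------
Art       | 1       
Chemistry | 1       
Economics | 3       
Physics   | 3       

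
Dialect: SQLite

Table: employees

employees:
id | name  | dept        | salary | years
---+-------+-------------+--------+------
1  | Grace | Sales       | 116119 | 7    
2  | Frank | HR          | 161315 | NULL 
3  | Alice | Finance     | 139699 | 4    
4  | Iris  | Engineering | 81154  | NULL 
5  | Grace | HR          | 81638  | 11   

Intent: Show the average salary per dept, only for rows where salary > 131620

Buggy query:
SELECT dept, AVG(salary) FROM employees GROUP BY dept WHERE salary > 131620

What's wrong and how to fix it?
Bug: WHERE cannot follow GROUP BY

Fix: Move the WHERE clause before GROUP BY

Corrected query:
SELECT dept, AVG(salary) FROM employees WHERE salary > 131620 GROUP BY dept

Result:
dept    | AVG(salary)
--------+------------
Finance | 139699     
HR      | 161315     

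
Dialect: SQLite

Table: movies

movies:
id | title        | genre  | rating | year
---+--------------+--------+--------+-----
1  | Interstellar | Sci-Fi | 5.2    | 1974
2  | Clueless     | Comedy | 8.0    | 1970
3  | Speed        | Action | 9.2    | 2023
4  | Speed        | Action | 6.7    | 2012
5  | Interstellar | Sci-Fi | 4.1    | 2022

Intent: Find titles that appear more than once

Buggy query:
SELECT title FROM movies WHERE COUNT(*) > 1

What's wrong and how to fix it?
Bug: COUNT(*) is an aggregate and cannot be used in WHERE

Fix: GROUP BY title, then filter groups with HAVING COUNT(*) > 1

Corrected query:
SELECT title FROM movies GROUP BY title HAVING COUNT(*) > 1

Result:
title       
------------
Interstellar
Speed       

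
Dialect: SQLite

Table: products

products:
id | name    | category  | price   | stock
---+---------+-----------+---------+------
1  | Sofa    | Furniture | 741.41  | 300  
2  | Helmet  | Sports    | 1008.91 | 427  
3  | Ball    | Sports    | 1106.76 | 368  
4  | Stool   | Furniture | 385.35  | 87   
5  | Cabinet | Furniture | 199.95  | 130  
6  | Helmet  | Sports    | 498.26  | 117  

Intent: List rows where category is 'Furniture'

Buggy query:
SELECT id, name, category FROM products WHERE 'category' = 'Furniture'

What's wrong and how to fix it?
Bug: Single quotes denote string literals in SQL; the column name is being compared as a constant string

Fix: Remove the quotes around the column name (or use double quotes for an identifier)

Corrected query:
SELECT id, name, category FROM products WHERE category = 'Furniture'

Result:
id | name    | category 
---+---------+----------
1  | Sofa    | Furniture
4  | Stool   | Furniture
5  | Cabinet | Furniture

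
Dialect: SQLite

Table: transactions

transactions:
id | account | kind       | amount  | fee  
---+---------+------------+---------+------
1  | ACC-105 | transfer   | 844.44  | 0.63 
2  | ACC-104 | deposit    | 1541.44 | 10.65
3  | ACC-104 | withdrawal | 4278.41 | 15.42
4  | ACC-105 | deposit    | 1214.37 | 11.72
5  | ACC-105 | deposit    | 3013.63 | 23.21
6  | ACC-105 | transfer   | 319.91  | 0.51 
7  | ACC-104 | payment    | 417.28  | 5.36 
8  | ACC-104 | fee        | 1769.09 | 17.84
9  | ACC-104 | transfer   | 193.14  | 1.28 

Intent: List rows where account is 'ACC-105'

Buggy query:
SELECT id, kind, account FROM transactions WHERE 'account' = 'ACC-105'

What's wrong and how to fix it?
Bug: Single quotes denote string literals in SQL; the column name is being compared as a constant string

Fix: Reference the column as account without single quotes

Corrected query:
SELECT id, kind, account FROM transactions WHERE account = 'ACC-105'

Result:
id | kind     | account
---+----------+--------
1  | transfer | ACC-105
4  | deposit  | ACC-105
5  | deposit  | ACC-105
6  | transfer | ACC-105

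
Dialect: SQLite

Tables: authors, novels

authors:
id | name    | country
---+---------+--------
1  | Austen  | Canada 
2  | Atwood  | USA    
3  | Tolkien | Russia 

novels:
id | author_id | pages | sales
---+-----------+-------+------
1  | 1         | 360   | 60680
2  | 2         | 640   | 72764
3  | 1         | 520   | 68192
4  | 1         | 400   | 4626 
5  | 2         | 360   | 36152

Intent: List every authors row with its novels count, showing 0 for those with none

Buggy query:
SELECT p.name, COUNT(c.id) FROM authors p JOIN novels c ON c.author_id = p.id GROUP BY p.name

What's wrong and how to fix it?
Bug: INNER JOIN drops authors rows that have no matching novels rows

Fix: Use LEFT JOIN so parents without children still appear (COUNT(c.id) gives 0)

Corrected query:
SELECT p.name, COUNT(c.id) FROM authors p LEFT JOIN novels c ON c.author_id = p.id GROUP BY p.name

Result:
name    | COUNT(c.id)
--------+------------
Atwood  | 2          
Austen  | 3          
Tolkien | 0          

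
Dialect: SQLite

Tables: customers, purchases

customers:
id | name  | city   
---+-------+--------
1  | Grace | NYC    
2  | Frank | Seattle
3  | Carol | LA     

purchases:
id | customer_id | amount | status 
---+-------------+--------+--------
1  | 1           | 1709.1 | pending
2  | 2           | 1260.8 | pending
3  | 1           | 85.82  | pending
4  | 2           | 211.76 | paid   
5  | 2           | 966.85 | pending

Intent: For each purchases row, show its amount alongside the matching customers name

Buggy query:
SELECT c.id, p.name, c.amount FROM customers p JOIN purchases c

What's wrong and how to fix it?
Bug: JOIN with no ON clause produces a cartesian product; every purchases row pairs with every customers row

Fix: Add ON c.customer_id = p.id to the JOIN

Corrected query:
SELECT c.id, p.name, c.amount FROM customers p JOIN purchases c ON c.customer_id = p.id

Result:
id | name  | amount
---+-------+-------
1  | Grace | 1709.1
2  | Frank | 1260.8
3  | Grace | 85.82 
4  | Frank | 211.76
5  | Frank | 966.85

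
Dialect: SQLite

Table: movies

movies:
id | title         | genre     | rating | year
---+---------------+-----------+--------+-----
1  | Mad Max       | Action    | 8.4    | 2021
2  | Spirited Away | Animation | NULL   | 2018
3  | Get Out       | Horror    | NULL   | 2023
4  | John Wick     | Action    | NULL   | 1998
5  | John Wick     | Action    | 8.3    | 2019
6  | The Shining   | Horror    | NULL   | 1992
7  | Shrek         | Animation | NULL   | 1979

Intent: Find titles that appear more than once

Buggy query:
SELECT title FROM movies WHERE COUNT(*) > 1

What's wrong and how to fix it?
Bug: COUNT(*) is an aggregate and cannot be used in WHERE

Fix: GROUP BY title, then filter groups with HAVING COUNT(*) > 1

Corrected query:
SELECT title FROM movies GROUP BY title HAVING COUNT(*) > 1

Result:
title    
---------
John Wick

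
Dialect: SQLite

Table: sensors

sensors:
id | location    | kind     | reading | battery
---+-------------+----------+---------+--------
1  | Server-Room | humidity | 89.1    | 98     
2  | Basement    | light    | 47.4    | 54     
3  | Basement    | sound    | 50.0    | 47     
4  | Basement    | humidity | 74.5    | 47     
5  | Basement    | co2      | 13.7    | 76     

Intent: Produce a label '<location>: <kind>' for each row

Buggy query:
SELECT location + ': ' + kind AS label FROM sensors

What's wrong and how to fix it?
Bug: SQLite uses || for string concatenation; + coerces text to numbers (yielding 0)

Fix: Use the || operator for string concatenation

Corrected query:
SELECT location || ': ' || kind AS label FROM sensors

Result:
label                
---------------------
Server-Room: humidity
Basement: light      
Basement: sound      
Basement: humidity   
Basement: co2        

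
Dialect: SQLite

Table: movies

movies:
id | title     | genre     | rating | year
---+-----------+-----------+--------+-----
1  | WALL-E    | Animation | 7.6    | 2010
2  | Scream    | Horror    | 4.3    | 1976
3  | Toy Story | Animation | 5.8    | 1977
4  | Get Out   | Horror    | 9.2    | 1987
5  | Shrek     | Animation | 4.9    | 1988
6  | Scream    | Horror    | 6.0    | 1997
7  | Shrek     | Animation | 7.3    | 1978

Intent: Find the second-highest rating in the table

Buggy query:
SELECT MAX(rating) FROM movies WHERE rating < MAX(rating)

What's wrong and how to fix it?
Bug: MAX(rating) on the right of the comparison is an aggregate-in-WHERE error

Fix: Put the inner MAX in a scalar subquery

Corrected query:
SELECT MAX(rating) FROM movies WHERE rating < (SELECT MAX(rating) FROM movies)

Result:
MAX(rating)
-----------
7.6        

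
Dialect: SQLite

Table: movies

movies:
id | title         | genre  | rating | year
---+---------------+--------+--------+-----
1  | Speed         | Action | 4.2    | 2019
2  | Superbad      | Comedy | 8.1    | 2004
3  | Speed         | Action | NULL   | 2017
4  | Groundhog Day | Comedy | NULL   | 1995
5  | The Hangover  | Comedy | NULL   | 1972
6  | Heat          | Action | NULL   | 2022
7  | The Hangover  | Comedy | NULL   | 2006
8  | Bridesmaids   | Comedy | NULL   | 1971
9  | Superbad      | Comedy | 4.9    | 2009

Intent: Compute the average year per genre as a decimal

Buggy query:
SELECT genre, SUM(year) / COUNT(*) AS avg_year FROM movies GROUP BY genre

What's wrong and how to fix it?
Bug: SUM(year) and COUNT(*) are both integers; the division truncates the fractional part

Fix: Cast one side to REAL so the division keeps the fractional part

Corrected query:
SELECT genre, SUM(year) * 1.0 / COUNT(*) AS avg_year FROM movies GROUP BY genre

Result:
genre  | avg_year   
-------+------------
Action | 2019.333333
Comedy | 1992.833333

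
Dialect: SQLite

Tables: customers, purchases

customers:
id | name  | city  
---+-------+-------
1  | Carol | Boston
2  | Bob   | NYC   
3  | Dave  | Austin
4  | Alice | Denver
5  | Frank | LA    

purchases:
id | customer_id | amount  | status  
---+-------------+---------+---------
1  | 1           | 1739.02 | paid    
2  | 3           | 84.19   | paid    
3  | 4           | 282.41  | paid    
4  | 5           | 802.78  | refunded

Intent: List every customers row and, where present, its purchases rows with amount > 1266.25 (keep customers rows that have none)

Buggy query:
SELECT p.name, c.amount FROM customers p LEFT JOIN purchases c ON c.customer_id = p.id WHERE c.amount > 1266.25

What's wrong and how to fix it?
Bug: A WHERE condition on the right-hand table after LEFT JOIN drops unmatched parents

Fix: Put 'c.amount > 1266.25' in the JOIN's ON clause instead of WHERE

Corrected query:
SELECT p.name, c.amount FROM customers p LEFT JOIN purchases c ON c.customer_id = p.id AND c.amount > 1266.25

Result:
name  | amount 
------+--------
Carol | 1739.02
Bob   | NULL   
Dave  | NULL   
Alice | NULL   
Frank | NULL   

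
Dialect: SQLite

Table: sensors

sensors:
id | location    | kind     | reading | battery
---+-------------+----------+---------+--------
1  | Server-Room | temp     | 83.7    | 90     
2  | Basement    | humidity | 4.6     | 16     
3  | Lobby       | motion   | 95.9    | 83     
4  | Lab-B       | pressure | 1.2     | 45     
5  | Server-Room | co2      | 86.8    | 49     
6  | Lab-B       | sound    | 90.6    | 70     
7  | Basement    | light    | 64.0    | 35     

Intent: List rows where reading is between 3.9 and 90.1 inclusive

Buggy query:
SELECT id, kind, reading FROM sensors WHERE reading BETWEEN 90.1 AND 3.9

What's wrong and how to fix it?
Bug: BETWEEN expects the lower bound first; with 90.1 AND 3.9 the range is empty

Fix: Swap the bounds so the smaller value comes first

Corrected query:
SELECT id, kind, reading FROM sensors WHERE reading BETWEEN 3.9 AND 90.1

Result:
id | kind     | reading
---+----------+--------
1  | temp     | 83.7   
2  | humidity | 4.6    
5  | co2      | 86.8   
7  | light    | 64     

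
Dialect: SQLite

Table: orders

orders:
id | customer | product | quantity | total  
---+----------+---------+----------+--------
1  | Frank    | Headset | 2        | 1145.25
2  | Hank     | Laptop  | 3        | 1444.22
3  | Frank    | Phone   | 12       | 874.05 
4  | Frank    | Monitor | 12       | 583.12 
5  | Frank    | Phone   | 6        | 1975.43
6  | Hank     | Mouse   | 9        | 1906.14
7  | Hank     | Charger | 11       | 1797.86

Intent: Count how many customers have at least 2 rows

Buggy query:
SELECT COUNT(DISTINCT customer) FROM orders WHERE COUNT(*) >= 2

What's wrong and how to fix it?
Bug: WHERE filters individual rows, not groups, so a group-level COUNT is invalid there

Fix: Use a subquery that GROUPs and filters with HAVING, then count its rows

Corrected query:
SELECT COUNT(*) FROM (SELECT customer FROM orders GROUP BY customer HAVING COUNT(*) >= 2)

Result:
COUNT(*)
--------
2       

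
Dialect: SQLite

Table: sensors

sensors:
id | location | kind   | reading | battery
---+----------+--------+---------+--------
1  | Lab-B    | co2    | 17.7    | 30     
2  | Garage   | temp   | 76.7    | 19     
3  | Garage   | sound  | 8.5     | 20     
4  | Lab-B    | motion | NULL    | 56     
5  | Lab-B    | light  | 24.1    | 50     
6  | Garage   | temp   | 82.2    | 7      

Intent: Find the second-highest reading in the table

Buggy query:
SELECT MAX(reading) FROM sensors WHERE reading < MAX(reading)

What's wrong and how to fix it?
Bug: The inner MAX is an aggregate inside WHERE, which is not allowed

Fix: Put the inner MAX in a scalar subquery

Corrected query:
SELECT MAX(reading) FROM sensors WHERE reading < (SELECT MAX(reading) FROM sensors)

Result:
MAX(reading)
------------
76.7        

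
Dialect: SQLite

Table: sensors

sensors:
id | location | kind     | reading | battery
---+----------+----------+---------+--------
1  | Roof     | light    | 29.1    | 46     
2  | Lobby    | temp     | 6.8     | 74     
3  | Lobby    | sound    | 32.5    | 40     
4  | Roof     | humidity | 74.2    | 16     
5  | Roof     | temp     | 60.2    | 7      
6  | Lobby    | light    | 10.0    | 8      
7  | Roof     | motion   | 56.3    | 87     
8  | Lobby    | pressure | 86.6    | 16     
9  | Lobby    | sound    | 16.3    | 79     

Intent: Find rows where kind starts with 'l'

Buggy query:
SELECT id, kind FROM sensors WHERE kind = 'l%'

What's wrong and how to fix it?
Bug: '=' compares the literal string including the % character; pattern matching needs LIKE

Fix: Use LIKE for wildcard pattern matching

Corrected query:
SELECT id, kind FROM sensors WHERE kind LIKE 'l%'

Result:
id | kind 
---+------
1  | light
6  | light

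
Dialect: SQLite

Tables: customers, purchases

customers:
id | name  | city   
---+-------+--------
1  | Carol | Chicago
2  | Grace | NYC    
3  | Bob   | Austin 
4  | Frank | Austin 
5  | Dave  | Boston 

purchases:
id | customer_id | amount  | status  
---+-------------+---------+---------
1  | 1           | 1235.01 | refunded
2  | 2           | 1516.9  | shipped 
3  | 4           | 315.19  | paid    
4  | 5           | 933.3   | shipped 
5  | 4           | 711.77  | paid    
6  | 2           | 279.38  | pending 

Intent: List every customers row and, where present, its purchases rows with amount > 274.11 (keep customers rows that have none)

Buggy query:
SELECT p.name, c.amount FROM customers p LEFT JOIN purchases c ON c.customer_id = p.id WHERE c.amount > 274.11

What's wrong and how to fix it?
Bug: Filtering c.amount in WHERE discards the NULL rows produced by LEFT JOIN, turning it into an inner join

Fix: Move the right-table condition into the ON clause so unmatched parents are kept

Corrected query:
SELECT p.name, c.amount FROM customers p LEFT JOIN purchases c ON c.customer_id = p.id AND c.amount > 274.11

Result:
name  | amount 
------+--------
Carol | 1235.01
Grace | 279.38 
Grace | 1516.9 
Bob   | NULL   
Frank | 315.19 
Frank | 711.77 
Dave  | 933.3  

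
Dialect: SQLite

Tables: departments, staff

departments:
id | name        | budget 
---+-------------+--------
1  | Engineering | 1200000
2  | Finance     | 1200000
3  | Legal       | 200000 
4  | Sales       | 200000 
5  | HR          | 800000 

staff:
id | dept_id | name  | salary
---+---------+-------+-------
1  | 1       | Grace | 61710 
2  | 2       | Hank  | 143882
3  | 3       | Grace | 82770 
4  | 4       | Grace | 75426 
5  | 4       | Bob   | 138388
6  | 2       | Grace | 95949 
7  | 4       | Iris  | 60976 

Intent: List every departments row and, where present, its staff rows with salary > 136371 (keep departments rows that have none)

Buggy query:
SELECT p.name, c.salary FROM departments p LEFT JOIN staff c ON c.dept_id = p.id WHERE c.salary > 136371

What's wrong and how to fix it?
Bug: Filtering c.salary in WHERE discards the NULL rows produced by LEFT JOIN, turning it into an inner join

Fix: Move the right-table condition into the ON clause so unmatched parents are kept

Corrected query:
SELECT p.name, c.salary FROM departments p LEFT JOIN staff c ON c.dept_id = p.id AND c.salary > 136371

Result:
name        | salary
------------+-------
Engineering | NULL  
Finance     | 143882
Legal       | NULL  
Sales       | 138388
HR          | NULL  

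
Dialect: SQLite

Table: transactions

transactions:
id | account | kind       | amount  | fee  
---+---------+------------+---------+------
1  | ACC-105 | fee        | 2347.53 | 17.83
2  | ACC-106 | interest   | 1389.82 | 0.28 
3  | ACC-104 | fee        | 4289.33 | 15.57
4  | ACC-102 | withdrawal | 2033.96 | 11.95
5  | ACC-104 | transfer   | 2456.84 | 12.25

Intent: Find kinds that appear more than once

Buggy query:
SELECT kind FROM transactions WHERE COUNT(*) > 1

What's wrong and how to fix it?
Bug: WHERE can't reference COUNT(*); aggregates are computed after WHERE

Fix: Group first, then use HAVING for the count condition

Corrected query:
SELECT kind FROM transactions GROUP BY kind HAVING COUNT(*) > 1

Result:
kind
----
fee 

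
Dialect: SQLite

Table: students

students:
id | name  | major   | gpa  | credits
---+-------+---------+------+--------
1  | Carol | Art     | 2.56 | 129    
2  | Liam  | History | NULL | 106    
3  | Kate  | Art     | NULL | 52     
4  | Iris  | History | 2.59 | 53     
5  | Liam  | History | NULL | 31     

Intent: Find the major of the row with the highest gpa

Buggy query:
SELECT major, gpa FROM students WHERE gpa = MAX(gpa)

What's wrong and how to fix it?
Bug: WHERE is evaluated per row; an aggregate over the whole table isn't defined there

Fix: Use a subquery: WHERE gpa = (SELECT MAX(gpa) FROM students)

Corrected query:
SELECT major, gpa FROM students WHERE gpa = (SELECT MAX(gpa) FROM students)

Result:
major   | gpa 
--------+-----
History | 2.59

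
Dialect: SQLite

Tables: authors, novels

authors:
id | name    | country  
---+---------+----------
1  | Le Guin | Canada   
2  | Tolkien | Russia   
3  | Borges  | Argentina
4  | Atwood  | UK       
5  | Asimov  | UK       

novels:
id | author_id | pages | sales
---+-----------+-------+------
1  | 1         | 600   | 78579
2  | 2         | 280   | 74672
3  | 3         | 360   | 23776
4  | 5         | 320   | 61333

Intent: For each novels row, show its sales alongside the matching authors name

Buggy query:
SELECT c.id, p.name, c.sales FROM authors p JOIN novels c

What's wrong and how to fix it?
Bug: Missing join condition: each novels row is matched to all authors rows instead of just its own

Fix: Specify the join condition linking the foreign key to the parent id

Corrected query:
SELECT c.id, p.name, c.sales FROM authors p JOIN novels c ON c.author_id = p.id

Result:
id | name    | sales
---+---------+------
1  | Le Guin | 78579
2  | Tolkien | 74672
3  | Borges  | 23776
4  | Asimov  | 61333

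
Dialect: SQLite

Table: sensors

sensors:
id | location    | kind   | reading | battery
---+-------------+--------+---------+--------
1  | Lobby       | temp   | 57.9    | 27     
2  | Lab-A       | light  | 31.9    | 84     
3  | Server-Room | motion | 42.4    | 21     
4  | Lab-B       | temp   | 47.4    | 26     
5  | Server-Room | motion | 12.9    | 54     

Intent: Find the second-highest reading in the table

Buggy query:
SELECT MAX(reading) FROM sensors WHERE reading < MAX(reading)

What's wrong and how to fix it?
Bug: MAX(reading) on the right of the comparison is an aggregate-in-WHERE error

Fix: Put the inner MAX in a scalar subquery

Corrected query:
SELECT MAX(reading) FROM sensors WHERE reading < (SELECT MAX(reading) FROM sensors)

Result:
MAX(reading)
------------
47.4        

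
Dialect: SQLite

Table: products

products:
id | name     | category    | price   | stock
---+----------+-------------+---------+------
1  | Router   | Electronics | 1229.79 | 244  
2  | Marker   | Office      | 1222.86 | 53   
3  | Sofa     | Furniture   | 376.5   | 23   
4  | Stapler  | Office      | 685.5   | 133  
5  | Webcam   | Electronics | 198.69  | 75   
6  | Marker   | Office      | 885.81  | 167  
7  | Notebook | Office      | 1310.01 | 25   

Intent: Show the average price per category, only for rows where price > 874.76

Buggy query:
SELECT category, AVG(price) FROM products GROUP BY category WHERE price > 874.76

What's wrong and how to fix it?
Bug: Row-level WHERE must come before GROUP BY in the clause order

Fix: Place WHERE between FROM and GROUP BY

Corrected query:
SELECT category, AVG(price) FROM products WHERE price > 874.76 GROUP BY category

Result:
category    | AVG(price)
------------+-----------
Electronics | 1229.79   
Office      | 1139.56   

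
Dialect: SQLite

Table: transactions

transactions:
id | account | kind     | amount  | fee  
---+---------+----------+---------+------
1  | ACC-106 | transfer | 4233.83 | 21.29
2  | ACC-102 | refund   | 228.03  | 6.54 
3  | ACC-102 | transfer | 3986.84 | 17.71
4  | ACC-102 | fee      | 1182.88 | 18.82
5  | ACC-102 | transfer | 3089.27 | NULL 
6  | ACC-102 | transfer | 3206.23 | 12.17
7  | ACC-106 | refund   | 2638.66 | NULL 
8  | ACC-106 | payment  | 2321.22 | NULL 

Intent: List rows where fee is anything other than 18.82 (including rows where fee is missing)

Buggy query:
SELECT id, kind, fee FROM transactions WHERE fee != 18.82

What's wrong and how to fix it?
Bug: 'fee != 18.82' is unknown when fee is NULL, so NULL rows are silently excluded

Fix: Handle NULL separately with IS NULL alongside the inequality

Corrected query:
SELECT id, kind, fee FROM transactions WHERE fee != 18.82 OR fee IS NULL

Result:
id | kind     | fee  
---+----------+------
1  | transfer | 21.29
2  | refund   | 6.54 
3  | transfer | 17.71
5  | transfer | NULL 
6  | transfer | 12.17
7  | refund   | NULL 
8  | payment  | NULL 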